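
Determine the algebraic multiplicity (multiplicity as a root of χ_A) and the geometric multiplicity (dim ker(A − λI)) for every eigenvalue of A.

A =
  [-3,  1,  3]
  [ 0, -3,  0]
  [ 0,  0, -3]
λ = -3: alg = 3, geom = 2

Step 1 — factor the characteristic polynomial to read off the algebraic multiplicities:
  χ_A(x) = (x + 3)^3

Step 2 — compute geometric multiplicities via the rank-nullity identity g(λ) = n − rank(A − λI):
  rank(A − (-3)·I) = 1, so dim ker(A − (-3)·I) = n − 1 = 2

Summary:
  λ = -3: algebraic multiplicity = 3, geometric multiplicity = 2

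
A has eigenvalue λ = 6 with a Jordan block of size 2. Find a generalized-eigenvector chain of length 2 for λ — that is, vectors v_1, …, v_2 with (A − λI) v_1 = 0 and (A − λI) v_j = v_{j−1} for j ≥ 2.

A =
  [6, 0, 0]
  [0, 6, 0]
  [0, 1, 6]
A Jordan chain for λ = 6 of length 2:
v_1 = (0, 0, 1)ᵀ
v_2 = (0, 1, 0)ᵀ

Let N = A − (6)·I. We want v_2 with N^2 v_2 = 0 but N^1 v_2 ≠ 0; then v_{j-1} := N · v_j for j = 2, …, 2.

Pick v_2 = (0, 1, 0)ᵀ.
Then v_1 = N · v_2 = (0, 0, 1)ᵀ.

Sanity check: (A − (6)·I) v_1 = (0, 0, 0)ᵀ = 0. ✓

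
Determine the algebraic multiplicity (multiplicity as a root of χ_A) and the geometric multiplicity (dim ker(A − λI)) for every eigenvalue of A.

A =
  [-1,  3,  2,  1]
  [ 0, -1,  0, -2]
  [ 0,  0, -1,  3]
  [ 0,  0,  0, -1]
λ = -1: alg = 4, geom = 2

Step 1 — factor the characteristic polynomial to read off the algebraic multiplicities:
  χ_A(x) = (x + 1)^4

Step 2 — compute geometric multiplicities via the rank-nullity identity g(λ) = n − rank(A − λI):
  rank(A − (-1)·I) = 2, so dim ker(A − (-1)·I) = n − 2 = 2

Summary:
  λ = -1: algebraic multiplicity = 4, geometric multiplicity = 2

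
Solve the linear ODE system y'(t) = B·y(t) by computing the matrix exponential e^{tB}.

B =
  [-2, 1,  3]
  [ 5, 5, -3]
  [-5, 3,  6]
e^{tB} =
  [15*t^2*exp(3*t)/2 - 5*t*exp(3*t) + exp(3*t), 3*t^2*exp(3*t) + t*exp(3*t), -9*t^2*exp(3*t)/2 + 3*t*exp(3*t)]
  [5*t*exp(3*t), 2*t*exp(3*t) + exp(3*t), -3*t*exp(3*t)]
  [25*t^2*exp(3*t)/2 - 5*t*exp(3*t), 5*t^2*exp(3*t) + 3*t*exp(3*t), -15*t^2*exp(3*t)/2 + 3*t*exp(3*t) + exp(3*t)]

Strategy: write B = P · J · P⁻¹ where J is a Jordan canonical form, so e^{tB} = P · e^{tJ} · P⁻¹, and e^{tJ} can be computed block-by-block.

B has Jordan form
J =
  [3, 1, 0]
  [0, 3, 1]
  [0, 0, 3]
(up to reordering of blocks).

Per-block formulas:
  For a 3×3 Jordan block J_3(3): exp(t · J_3(3)) = e^(3t)·(I + t·N + (t^2/2)·N^2), where N is the 3×3 nilpotent shift.

After assembling e^{tJ} and conjugating by P, we get:

e^{tB} =
  [15*t^2*exp(3*t)/2 - 5*t*exp(3*t) + exp(3*t), 3*t^2*exp(3*t) + t*exp(3*t), -9*t^2*exp(3*t)/2 + 3*t*exp(3*t)]
  [5*t*exp(3*t), 2*t*exp(3*t) + exp(3*t), -3*t*exp(3*t)]
  [25*t^2*exp(3*t)/2 - 5*t*exp(3*t), 5*t^2*exp(3*t) + 3*t*exp(3*t), -15*t^2*exp(3*t)/2 + 3*t*exp(3*t) + exp(3*t)]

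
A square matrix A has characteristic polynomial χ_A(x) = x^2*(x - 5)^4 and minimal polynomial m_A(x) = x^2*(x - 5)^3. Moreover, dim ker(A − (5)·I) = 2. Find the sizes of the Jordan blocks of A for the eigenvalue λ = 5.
Block sizes for λ = 5: [3, 1]

Step 1 — from the characteristic polynomial, algebraic multiplicity of λ = 5 is 4. From dim ker(A − (5)·I) = 2, there are exactly 2 Jordan blocks for λ = 5.
Step 2 — from the minimal polynomial, the factor (x − 5)^3 tells us the largest block for λ = 5 has size 3.
Step 3 — with total size 4, 2 blocks, and largest block 3, the block sizes (in nonincreasing order) are [3, 1].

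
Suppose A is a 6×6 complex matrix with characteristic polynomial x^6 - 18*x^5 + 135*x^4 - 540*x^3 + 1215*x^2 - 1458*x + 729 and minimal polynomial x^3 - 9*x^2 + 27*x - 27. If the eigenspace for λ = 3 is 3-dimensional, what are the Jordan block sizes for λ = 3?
Block sizes for λ = 3: [3, 2, 1]

Step 1 — from the characteristic polynomial, algebraic multiplicity of λ = 3 is 6. From dim ker(A − (3)·I) = 3, there are exactly 3 Jordan blocks for λ = 3.
Step 2 — from the minimal polynomial, the factor (x − 3)^3 tells us the largest block for λ = 3 has size 3.
Step 3 — with total size 6, 3 blocks, and largest block 3, the block sizes (in nonincreasing order) are [3, 2, 1].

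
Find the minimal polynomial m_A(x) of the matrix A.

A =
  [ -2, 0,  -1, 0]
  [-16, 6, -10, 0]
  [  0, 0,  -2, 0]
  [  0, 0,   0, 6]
x^3 - 2*x^2 - 20*x - 24

The characteristic polynomial is χ_A(x) = (x - 6)^2*(x + 2)^2, so the eigenvalues are known. The minimal polynomial is
  m_A(x) = Π_λ (x − λ)^{k_λ}
where k_λ is the size of the *largest* Jordan block for λ (equivalently, the smallest k with (A − λI)^k v = 0 for every generalised eigenvector v of λ).

  λ = -2: largest Jordan block has size 2, contributing (x + 2)^2
  λ = 6: largest Jordan block has size 1, contributing (x − 6)

So m_A(x) = (x - 6)*(x + 2)^2 = x^3 - 2*x^2 - 20*x - 24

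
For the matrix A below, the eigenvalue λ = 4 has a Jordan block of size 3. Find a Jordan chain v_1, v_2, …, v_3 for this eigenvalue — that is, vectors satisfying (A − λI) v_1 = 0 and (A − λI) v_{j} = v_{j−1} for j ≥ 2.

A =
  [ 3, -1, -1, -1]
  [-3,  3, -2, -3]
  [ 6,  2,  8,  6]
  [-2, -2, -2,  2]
A Jordan chain for λ = 4 of length 3:
v_1 = (2, 6, -12, 4)ᵀ
v_2 = (-1, -1, 2, -2)ᵀ
v_3 = (0, 1, 0, 0)ᵀ

Let N = A − (4)·I. We want v_3 with N^3 v_3 = 0 but N^2 v_3 ≠ 0; then v_{j-1} := N · v_j for j = 3, …, 2.

Pick v_3 = (0, 1, 0, 0)ᵀ.
Then v_2 = N · v_3 = (-1, -1, 2, -2)ᵀ.
Then v_1 = N · v_2 = (2, 6, -12, 4)ᵀ.

Sanity check: (A − (4)·I) v_1 = (0, 0, 0, 0)ᵀ = 0. ✓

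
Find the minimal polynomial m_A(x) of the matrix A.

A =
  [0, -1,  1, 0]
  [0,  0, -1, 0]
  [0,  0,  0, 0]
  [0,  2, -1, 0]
x^3

The characteristic polynomial is χ_A(x) = x^4, so the eigenvalues are known. The minimal polynomial is
  m_A(x) = Π_λ (x − λ)^{k_λ}
where k_λ is the size of the *largest* Jordan block for λ (equivalently, the smallest k with (A − λI)^k v = 0 for every generalised eigenvector v of λ).

  λ = 0: largest Jordan block has size 3, contributing (x − 0)^3

So m_A(x) = x^3 = x^3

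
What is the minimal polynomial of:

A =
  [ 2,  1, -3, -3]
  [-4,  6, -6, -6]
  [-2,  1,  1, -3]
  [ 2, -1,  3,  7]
x^2 - 8*x + 16

The characteristic polynomial is χ_A(x) = (x - 4)^4, so the eigenvalues are known. The minimal polynomial is
  m_A(x) = Π_λ (x − λ)^{k_λ}
where k_λ is the size of the *largest* Jordan block for λ (equivalently, the smallest k with (A − λI)^k v = 0 for every generalised eigenvector v of λ).

  λ = 4: largest Jordan block has size 2, contributing (x − 4)^2

So m_A(x) = (x - 4)^2 = x^2 - 8*x + 16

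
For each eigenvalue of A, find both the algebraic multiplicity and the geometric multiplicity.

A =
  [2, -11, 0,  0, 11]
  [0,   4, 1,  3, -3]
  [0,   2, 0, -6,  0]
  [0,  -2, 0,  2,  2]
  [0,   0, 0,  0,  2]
λ = 2: alg = 5, geom = 3

Step 1 — factor the characteristic polynomial to read off the algebraic multiplicities:
  χ_A(x) = (x - 2)^5

Step 2 — compute geometric multiplicities via the rank-nullity identity g(λ) = n − rank(A − λI):
  rank(A − (2)·I) = 2, so dim ker(A − (2)·I) = n − 2 = 3

Summary:
  λ = 2: algebraic multiplicity = 5, geometric multiplicity = 3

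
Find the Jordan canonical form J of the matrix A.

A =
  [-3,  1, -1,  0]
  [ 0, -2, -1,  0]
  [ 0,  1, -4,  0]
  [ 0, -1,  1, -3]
J_2(-3) ⊕ J_1(-3) ⊕ J_1(-3)

The characteristic polynomial is
  det(x·I − A) = x^4 + 12*x^3 + 54*x^2 + 108*x + 81 = (x + 3)^4

Eigenvalues and multiplicities (the geometric multiplicity of λ is n − rank(A − λI), which equals the number of Jordan blocks for λ):
  λ = -3: algebraic multiplicity = 4, geometric multiplicity = 3

Determining the block sizes for each eigenvalue:
  λ = -3: 3 blocks summing to 4 forces exactly one block of size 2 and the rest size 1 → block sizes [2, 1, 1]

Assembling the blocks gives a Jordan form
J =
  [-3,  1,  0,  0]
  [ 0, -3,  0,  0]
  [ 0,  0, -3,  0]
  [ 0,  0,  0, -3]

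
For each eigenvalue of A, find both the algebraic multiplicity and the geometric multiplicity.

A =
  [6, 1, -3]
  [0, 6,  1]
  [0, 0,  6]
λ = 6: alg = 3, geom = 1

Step 1 — factor the characteristic polynomial to read off the algebraic multiplicities:
  χ_A(x) = (x - 6)^3

Step 2 — compute geometric multiplicities via the rank-nullity identity g(λ) = n − rank(A − λI):
  rank(A − (6)·I) = 2, so dim ker(A − (6)·I) = n − 2 = 1

Summary:
  λ = 6: algebraic multiplicity = 3, geometric multiplicity = 1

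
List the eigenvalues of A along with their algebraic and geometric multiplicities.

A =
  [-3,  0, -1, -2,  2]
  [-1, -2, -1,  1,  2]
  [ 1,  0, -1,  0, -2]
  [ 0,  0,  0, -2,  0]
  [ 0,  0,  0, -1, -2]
λ = -2: alg = 5, geom = 3

Step 1 — factor the characteristic polynomial to read off the algebraic multiplicities:
  χ_A(x) = (x + 2)^5

Step 2 — compute geometric multiplicities via the rank-nullity identity g(λ) = n − rank(A − λI):
  rank(A − (-2)·I) = 2, so dim ker(A − (-2)·I) = n − 2 = 3

Summary:
  λ = -2: algebraic multiplicity = 5, geometric multiplicity = 3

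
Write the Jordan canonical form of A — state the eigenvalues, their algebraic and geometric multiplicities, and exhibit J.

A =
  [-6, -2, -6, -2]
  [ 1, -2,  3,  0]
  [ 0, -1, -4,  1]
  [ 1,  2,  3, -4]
J_3(-4) ⊕ J_1(-4)

The characteristic polynomial is
  det(x·I − A) = x^4 + 16*x^3 + 96*x^2 + 256*x + 256 = (x + 4)^4

Eigenvalues and multiplicities (the geometric multiplicity of λ is n − rank(A − λI), which equals the number of Jordan blocks for λ):
  λ = -4: algebraic multiplicity = 4, geometric multiplicity = 2

Determining the block sizes for each eigenvalue:
  λ = -4: with am = 4 and gm = 2, the partition is not yet determined (e.g. several partitions of 4 into 2 parts exist). Let N = A − (-4)·I. Computing rank(N^1) = 2, rank(N^2) = 1, rank(N^3) = 0; the number of blocks of size ≥ j is rank(N^{j−1}) − rank(N^j), giving [2, 1, 1]. So we have 1 block(s) of size 3, 1 block(s) of size 1 → block sizes [3, 1]

Assembling the blocks gives a Jordan form
J =
  [-4,  1,  0,  0]
  [ 0, -4,  1,  0]
  [ 0,  0, -4,  0]
  [ 0,  0,  0, -4]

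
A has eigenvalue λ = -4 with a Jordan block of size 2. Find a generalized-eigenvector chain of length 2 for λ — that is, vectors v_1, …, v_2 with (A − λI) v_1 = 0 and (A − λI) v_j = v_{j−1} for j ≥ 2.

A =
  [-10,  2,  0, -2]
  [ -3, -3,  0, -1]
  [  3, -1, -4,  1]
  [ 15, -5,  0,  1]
A Jordan chain for λ = -4 of length 2:
v_1 = (-6, -3, 3, 15)ᵀ
v_2 = (1, 0, 0, 0)ᵀ

Let N = A − (-4)·I. We want v_2 with N^2 v_2 = 0 but N^1 v_2 ≠ 0; then v_{j-1} := N · v_j for j = 2, …, 2.

Pick v_2 = (1, 0, 0, 0)ᵀ.
Then v_1 = N · v_2 = (-6, -3, 3, 15)ᵀ.

Sanity check: (A − (-4)·I) v_1 = (0, 0, 0, 0)ᵀ = 0. ✓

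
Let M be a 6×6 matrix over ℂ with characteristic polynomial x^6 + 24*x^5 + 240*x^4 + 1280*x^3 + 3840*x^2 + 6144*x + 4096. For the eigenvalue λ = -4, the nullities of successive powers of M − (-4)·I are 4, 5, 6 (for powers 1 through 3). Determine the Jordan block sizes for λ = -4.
Block sizes for λ = -4: [3, 1, 1, 1]

From the dimensions of kernels of powers, the number of Jordan blocks of size at least j is d_j − d_{j−1} where d_j = dim ker(N^j) (with d_0 = 0). Computing the differences gives [4, 1, 1].
The number of blocks of size exactly k is (#blocks of size ≥ k) − (#blocks of size ≥ k + 1), so the partition is: 3 block(s) of size 1, 1 block(s) of size 3.
In nonincreasing order the block sizes are [3, 1, 1, 1].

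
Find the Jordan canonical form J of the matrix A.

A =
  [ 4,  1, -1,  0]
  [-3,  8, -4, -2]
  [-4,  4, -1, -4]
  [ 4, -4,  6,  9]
J_3(5) ⊕ J_1(5)

The characteristic polynomial is
  det(x·I − A) = x^4 - 20*x^3 + 150*x^2 - 500*x + 625 = (x - 5)^4

Eigenvalues and multiplicities (the geometric multiplicity of λ is n − rank(A − λI), which equals the number of Jordan blocks for λ):
  λ = 5: algebraic multiplicity = 4, geometric multiplicity = 2

Determining the block sizes for each eigenvalue:
  λ = 5: with am = 4 and gm = 2, the partition is not yet determined (e.g. several partitions of 4 into 2 parts exist). Let N = A − (5)·I. Computing rank(N^1) = 2, rank(N^2) = 1, rank(N^3) = 0; the number of blocks of size ≥ j is rank(N^{j−1}) − rank(N^j), giving [2, 1, 1]. So we have 1 block(s) of size 3, 1 block(s) of size 1 → block sizes [3, 1]

Assembling the blocks gives a Jordan form
J =
  [5, 1, 0, 0]
  [0, 5, 1, 0]
  [0, 0, 5, 0]
  [0, 0, 0, 5]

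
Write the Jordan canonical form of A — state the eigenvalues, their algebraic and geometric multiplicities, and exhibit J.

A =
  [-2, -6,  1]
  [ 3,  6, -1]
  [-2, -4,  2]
J_3(2)

The characteristic polynomial is
  det(x·I − A) = x^3 - 6*x^2 + 12*x - 8 = (x - 2)^3

Eigenvalues and multiplicities (the geometric multiplicity of λ is n − rank(A − λI), which equals the number of Jordan blocks for λ):
  λ = 2: algebraic multiplicity = 3, geometric multiplicity = 1

Determining the block sizes for each eigenvalue:
  λ = 2: one block (gm = 1), so the single block has size am = 3 → block sizes [3]

Assembling the blocks gives a Jordan form
J =
  [2, 1, 0]
  [0, 2, 1]
  [0, 0, 2]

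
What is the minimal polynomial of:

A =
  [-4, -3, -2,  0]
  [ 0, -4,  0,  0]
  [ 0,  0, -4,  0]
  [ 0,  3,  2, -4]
x^2 + 8*x + 16

The characteristic polynomial is χ_A(x) = (x + 4)^4, so the eigenvalues are known. The minimal polynomial is
  m_A(x) = Π_λ (x − λ)^{k_λ}
where k_λ is the size of the *largest* Jordan block for λ (equivalently, the smallest k with (A − λI)^k v = 0 for every generalised eigenvector v of λ).

  λ = -4: largest Jordan block has size 2, contributing (x + 4)^2

So m_A(x) = (x + 4)^2 = x^2 + 8*x + 16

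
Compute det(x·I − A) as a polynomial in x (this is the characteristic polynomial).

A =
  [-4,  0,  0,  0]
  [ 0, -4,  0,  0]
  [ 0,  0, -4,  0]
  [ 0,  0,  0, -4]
x^4 + 16*x^3 + 96*x^2 + 256*x + 256

Expanding det(x·I − A) (e.g. by cofactor expansion or by noting that A is similar to its Jordan form J, which has the same characteristic polynomial as A) gives
  χ_A(x) = x^4 + 16*x^3 + 96*x^2 + 256*x + 256
which factors as (x + 4)^4. The eigenvalues (with algebraic multiplicities) are λ = -4 with multiplicity 4.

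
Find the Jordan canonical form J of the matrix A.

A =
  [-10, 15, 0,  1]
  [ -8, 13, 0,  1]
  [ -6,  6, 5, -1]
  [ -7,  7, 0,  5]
J_1(-2) ⊕ J_2(5) ⊕ J_1(5)

The characteristic polynomial is
  det(x·I − A) = x^4 - 13*x^3 + 45*x^2 + 25*x - 250 = (x - 5)^3*(x + 2)

Eigenvalues and multiplicities (the geometric multiplicity of λ is n − rank(A − λI), which equals the number of Jordan blocks for λ):
  λ = -2: algebraic multiplicity = 1, geometric multiplicity = 1
  λ = 5: algebraic multiplicity = 3, geometric multiplicity = 2

Determining the block sizes for each eigenvalue:
  λ = -2: one block (gm = 1), so the single block has size am = 1 → block sizes [1]
  λ = 5: 2 blocks summing to 3 forces exactly one block of size 2 and the rest size 1 → block sizes [2, 1]

Assembling the blocks gives a Jordan form
J =
  [-2, 0, 0, 0]
  [ 0, 5, 1, 0]
  [ 0, 0, 5, 0]
  [ 0, 0, 0, 5]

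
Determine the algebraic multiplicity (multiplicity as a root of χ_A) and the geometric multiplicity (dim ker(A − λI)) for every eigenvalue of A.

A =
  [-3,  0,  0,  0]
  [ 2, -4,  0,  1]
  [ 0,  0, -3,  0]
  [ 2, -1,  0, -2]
λ = -3: alg = 4, geom = 3

Step 1 — factor the characteristic polynomial to read off the algebraic multiplicities:
  χ_A(x) = (x + 3)^4

Step 2 — compute geometric multiplicities via the rank-nullity identity g(λ) = n − rank(A − λI):
  rank(A − (-3)·I) = 1, so dim ker(A − (-3)·I) = n − 1 = 3

Summary:
  λ = -3: algebraic multiplicity = 4, geometric multiplicity = 3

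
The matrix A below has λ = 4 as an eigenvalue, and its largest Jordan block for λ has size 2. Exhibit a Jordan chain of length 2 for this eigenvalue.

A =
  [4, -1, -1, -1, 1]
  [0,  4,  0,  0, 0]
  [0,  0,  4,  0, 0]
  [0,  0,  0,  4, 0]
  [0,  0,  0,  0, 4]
A Jordan chain for λ = 4 of length 2:
v_1 = (-1, 0, 0, 0, 0)ᵀ
v_2 = (0, 1, 0, 0, 0)ᵀ

Let N = A − (4)·I. We want v_2 with N^2 v_2 = 0 but N^1 v_2 ≠ 0; then v_{j-1} := N · v_j for j = 2, …, 2.

Pick v_2 = (0, 1, 0, 0, 0)ᵀ.
Then v_1 = N · v_2 = (-1, 0, 0, 0, 0)ᵀ.

Sanity check: (A − (4)·I) v_1 = (0, 0, 0, 0, 0)ᵀ = 0. ✓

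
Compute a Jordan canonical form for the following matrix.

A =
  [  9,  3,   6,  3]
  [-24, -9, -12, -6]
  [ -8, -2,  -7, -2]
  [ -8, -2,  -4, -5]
J_2(-3) ⊕ J_1(-3) ⊕ J_1(-3)

The characteristic polynomial is
  det(x·I − A) = x^4 + 12*x^3 + 54*x^2 + 108*x + 81 = (x + 3)^4

Eigenvalues and multiplicities (the geometric multiplicity of λ is n − rank(A − λI), which equals the number of Jordan blocks for λ):
  λ = -3: algebraic multiplicity = 4, geometric multiplicity = 3

Determining the block sizes for each eigenvalue:
  λ = -3: 3 blocks summing to 4 forces exactly one block of size 2 and the rest size 1 → block sizes [2, 1, 1]

Assembling the blocks gives a Jordan form
J =
  [-3,  1,  0,  0]
  [ 0, -3,  0,  0]
  [ 0,  0, -3,  0]
  [ 0,  0,  0, -3]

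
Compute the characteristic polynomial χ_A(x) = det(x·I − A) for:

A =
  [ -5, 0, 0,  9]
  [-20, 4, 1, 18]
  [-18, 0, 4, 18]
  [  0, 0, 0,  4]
x^4 - 7*x^3 - 12*x^2 + 176*x - 320

Expanding det(x·I − A) (e.g. by cofactor expansion or by noting that A is similar to its Jordan form J, which has the same characteristic polynomial as A) gives
  χ_A(x) = x^4 - 7*x^3 - 12*x^2 + 176*x - 320
which factors as (x - 4)^3*(x + 5). The eigenvalues (with algebraic multiplicities) are λ = -5 with multiplicity 1, λ = 4 with multiplicity 3.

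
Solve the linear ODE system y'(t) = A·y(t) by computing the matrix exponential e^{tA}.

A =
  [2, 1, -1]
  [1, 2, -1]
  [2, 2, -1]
e^{tA} =
  [t*exp(t) + exp(t), t*exp(t), -t*exp(t)]
  [t*exp(t), t*exp(t) + exp(t), -t*exp(t)]
  [2*t*exp(t), 2*t*exp(t), -2*t*exp(t) + exp(t)]

Strategy: write A = P · J · P⁻¹ where J is a Jordan canonical form, so e^{tA} = P · e^{tJ} · P⁻¹, and e^{tJ} can be computed block-by-block.

A has Jordan form
J =
  [1, 1, 0]
  [0, 1, 0]
  [0, 0, 1]
(up to reordering of blocks).

Per-block formulas:
  For a 2×2 Jordan block J_2(1): exp(t · J_2(1)) = e^(1t)·(I + t·N), where N is the 2×2 nilpotent shift.
  For a 1×1 block at λ = 1: exp(t · [1]) = [e^(1t)].

After assembling e^{tJ} and conjugating by P, we get:

e^{tA} =
  [t*exp(t) + exp(t), t*exp(t), -t*exp(t)]
  [t*exp(t), t*exp(t) + exp(t), -t*exp(t)]
  [2*t*exp(t), 2*t*exp(t), -2*t*exp(t) + exp(t)]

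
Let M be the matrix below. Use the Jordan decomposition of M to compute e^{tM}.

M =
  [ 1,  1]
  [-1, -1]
e^{tM} =
  [t + 1, t]
  [-t, 1 - t]

Strategy: write M = P · J · P⁻¹ where J is a Jordan canonical form, so e^{tM} = P · e^{tJ} · P⁻¹, and e^{tJ} can be computed block-by-block.

M has Jordan form
J =
  [0, 1]
  [0, 0]
(up to reordering of blocks).

Per-block formulas:
  For a 2×2 Jordan block J_2(0): exp(t · J_2(0)) = e^(0t)·(I + t·N), where N is the 2×2 nilpotent shift.

After assembling e^{tJ} and conjugating by P, we get:

e^{tM} =
  [t + 1, t]
  [-t, 1 - t]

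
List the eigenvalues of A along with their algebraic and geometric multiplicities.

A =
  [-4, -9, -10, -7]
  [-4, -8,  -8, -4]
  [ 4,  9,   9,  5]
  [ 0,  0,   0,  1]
λ = -2: alg = 2, geom = 1; λ = 1: alg = 2, geom = 1

Step 1 — factor the characteristic polynomial to read off the algebraic multiplicities:
  χ_A(x) = (x - 1)^2*(x + 2)^2

Step 2 — compute geometric multiplicities via the rank-nullity identity g(λ) = n − rank(A − λI):
  rank(A − (-2)·I) = 3, so dim ker(A − (-2)·I) = n − 3 = 1
  rank(A − (1)·I) = 3, so dim ker(A − (1)·I) = n − 3 = 1

Summary:
  λ = -2: algebraic multiplicity = 2, geometric multiplicity = 1
  λ = 1: algebraic multiplicity = 2, geometric multiplicity = 1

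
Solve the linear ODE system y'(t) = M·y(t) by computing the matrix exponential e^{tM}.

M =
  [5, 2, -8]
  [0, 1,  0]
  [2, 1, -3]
e^{tM} =
  [4*t*exp(t) + exp(t), 2*t*exp(t), -8*t*exp(t)]
  [0, exp(t), 0]
  [2*t*exp(t), t*exp(t), -4*t*exp(t) + exp(t)]

Strategy: write M = P · J · P⁻¹ where J is a Jordan canonical form, so e^{tM} = P · e^{tJ} · P⁻¹, and e^{tJ} can be computed block-by-block.

M has Jordan form
J =
  [1, 1, 0]
  [0, 1, 0]
  [0, 0, 1]
(up to reordering of blocks).

Per-block formulas:
  For a 1×1 block at λ = 1: exp(t · [1]) = [e^(1t)].
  For a 2×2 Jordan block J_2(1): exp(t · J_2(1)) = e^(1t)·(I + t·N), where N is the 2×2 nilpotent shift.

After assembling e^{tJ} and conjugating by P, we get:

e^{tM} =
  [4*t*exp(t) + exp(t), 2*t*exp(t), -8*t*exp(t)]
  [0, exp(t), 0]
  [2*t*exp(t), t*exp(t), -4*t*exp(t) + exp(t)]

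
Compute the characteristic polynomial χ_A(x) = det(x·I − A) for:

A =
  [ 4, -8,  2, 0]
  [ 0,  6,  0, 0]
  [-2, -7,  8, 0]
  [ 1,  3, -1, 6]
x^4 - 24*x^3 + 216*x^2 - 864*x + 1296

Expanding det(x·I − A) (e.g. by cofactor expansion or by noting that A is similar to its Jordan form J, which has the same characteristic polynomial as A) gives
  χ_A(x) = x^4 - 24*x^3 + 216*x^2 - 864*x + 1296
which factors as (x - 6)^4. The eigenvalues (with algebraic multiplicities) are λ = 6 with multiplicity 4.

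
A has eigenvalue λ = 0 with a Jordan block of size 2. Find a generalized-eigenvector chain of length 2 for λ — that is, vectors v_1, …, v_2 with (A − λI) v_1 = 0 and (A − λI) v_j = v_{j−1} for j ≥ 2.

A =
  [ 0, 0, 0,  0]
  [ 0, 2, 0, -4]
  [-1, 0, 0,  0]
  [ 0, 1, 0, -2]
A Jordan chain for λ = 0 of length 2:
v_1 = (0, 0, -1, 0)ᵀ
v_2 = (1, 0, 0, 0)ᵀ

Let N = A − (0)·I. We want v_2 with N^2 v_2 = 0 but N^1 v_2 ≠ 0; then v_{j-1} := N · v_j for j = 2, …, 2.

Pick v_2 = (1, 0, 0, 0)ᵀ.
Then v_1 = N · v_2 = (0, 0, -1, 0)ᵀ.

Sanity check: (A − (0)·I) v_1 = (0, 0, 0, 0)ᵀ = 0. ✓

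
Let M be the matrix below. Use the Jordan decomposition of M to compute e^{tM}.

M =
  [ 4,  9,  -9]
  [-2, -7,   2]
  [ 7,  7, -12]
e^{tM} =
  [9*t*exp(-5*t) + exp(-5*t), 9*t*exp(-5*t), -9*t*exp(-5*t)]
  [-2*t*exp(-5*t), -2*t*exp(-5*t) + exp(-5*t), 2*t*exp(-5*t)]
  [7*t*exp(-5*t), 7*t*exp(-5*t), -7*t*exp(-5*t) + exp(-5*t)]

Strategy: write M = P · J · P⁻¹ where J is a Jordan canonical form, so e^{tM} = P · e^{tJ} · P⁻¹, and e^{tJ} can be computed block-by-block.

M has Jordan form
J =
  [-5,  1,  0]
  [ 0, -5,  0]
  [ 0,  0, -5]
(up to reordering of blocks).

Per-block formulas:
  For a 2×2 Jordan block J_2(-5): exp(t · J_2(-5)) = e^(-5t)·(I + t·N), where N is the 2×2 nilpotent shift.
  For a 1×1 block at λ = -5: exp(t · [-5]) = [e^(-5t)].

After assembling e^{tJ} and conjugating by P, we get:

e^{tM} =
  [9*t*exp(-5*t) + exp(-5*t), 9*t*exp(-5*t), -9*t*exp(-5*t)]
  [-2*t*exp(-5*t), -2*t*exp(-5*t) + exp(-5*t), 2*t*exp(-5*t)]
  [7*t*exp(-5*t), 7*t*exp(-5*t), -7*t*exp(-5*t) + exp(-5*t)]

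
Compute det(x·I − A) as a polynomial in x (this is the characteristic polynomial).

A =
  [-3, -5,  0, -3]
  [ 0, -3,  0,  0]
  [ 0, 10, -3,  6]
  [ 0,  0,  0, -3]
x^4 + 12*x^3 + 54*x^2 + 108*x + 81

Expanding det(x·I − A) (e.g. by cofactor expansion or by noting that A is similar to its Jordan form J, which has the same characteristic polynomial as A) gives
  χ_A(x) = x^4 + 12*x^3 + 54*x^2 + 108*x + 81
which factors as (x + 3)^4. The eigenvalues (with algebraic multiplicities) are λ = -3 with multiplicity 4.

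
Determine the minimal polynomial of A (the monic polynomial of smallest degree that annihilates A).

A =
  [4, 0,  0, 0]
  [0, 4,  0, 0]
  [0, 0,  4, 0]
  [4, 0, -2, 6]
x^2 - 10*x + 24

The characteristic polynomial is χ_A(x) = (x - 6)*(x - 4)^3, so the eigenvalues are known. The minimal polynomial is
  m_A(x) = Π_λ (x − λ)^{k_λ}
where k_λ is the size of the *largest* Jordan block for λ (equivalently, the smallest k with (A − λI)^k v = 0 for every generalised eigenvector v of λ).

  λ = 4: largest Jordan block has size 1, contributing (x − 4)
  λ = 6: largest Jordan block has size 1, contributing (x − 6)

So m_A(x) = (x - 6)*(x - 4) = x^2 - 10*x + 24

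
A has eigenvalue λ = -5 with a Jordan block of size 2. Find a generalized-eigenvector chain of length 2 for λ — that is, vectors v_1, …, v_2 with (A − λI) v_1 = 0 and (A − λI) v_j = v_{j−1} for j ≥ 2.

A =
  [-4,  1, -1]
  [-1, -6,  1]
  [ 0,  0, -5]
A Jordan chain for λ = -5 of length 2:
v_1 = (1, -1, 0)ᵀ
v_2 = (1, 0, 0)ᵀ

Let N = A − (-5)·I. We want v_2 with N^2 v_2 = 0 but N^1 v_2 ≠ 0; then v_{j-1} := N · v_j for j = 2, …, 2.

Pick v_2 = (1, 0, 0)ᵀ.
Then v_1 = N · v_2 = (1, -1, 0)ᵀ.

Sanity check: (A − (-5)·I) v_1 = (0, 0, 0)ᵀ = 0. ✓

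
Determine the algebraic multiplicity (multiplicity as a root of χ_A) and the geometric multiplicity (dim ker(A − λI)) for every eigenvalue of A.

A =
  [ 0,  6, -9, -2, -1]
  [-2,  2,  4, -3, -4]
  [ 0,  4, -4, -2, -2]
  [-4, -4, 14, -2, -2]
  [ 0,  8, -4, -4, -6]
λ = -2: alg = 5, geom = 3

Step 1 — factor the characteristic polynomial to read off the algebraic multiplicities:
  χ_A(x) = (x + 2)^5

Step 2 — compute geometric multiplicities via the rank-nullity identity g(λ) = n − rank(A − λI):
  rank(A − (-2)·I) = 2, so dim ker(A − (-2)·I) = n − 2 = 3

Summary:
  λ = -2: algebraic multiplicity = 5, geometric multiplicity = 3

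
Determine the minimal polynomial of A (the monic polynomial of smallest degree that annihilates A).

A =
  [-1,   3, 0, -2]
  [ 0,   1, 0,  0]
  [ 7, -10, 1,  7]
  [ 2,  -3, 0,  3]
x^2 - 2*x + 1

The characteristic polynomial is χ_A(x) = (x - 1)^4, so the eigenvalues are known. The minimal polynomial is
  m_A(x) = Π_λ (x − λ)^{k_λ}
where k_λ is the size of the *largest* Jordan block for λ (equivalently, the smallest k with (A − λI)^k v = 0 for every generalised eigenvector v of λ).

  λ = 1: largest Jordan block has size 2, contributing (x − 1)^2

So m_A(x) = (x - 1)^2 = x^2 - 2*x + 1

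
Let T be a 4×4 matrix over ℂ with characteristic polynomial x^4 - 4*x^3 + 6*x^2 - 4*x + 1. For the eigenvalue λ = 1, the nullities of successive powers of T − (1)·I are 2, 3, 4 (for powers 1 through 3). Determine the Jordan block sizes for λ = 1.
Block sizes for λ = 1: [3, 1]

From the dimensions of kernels of powers, the number of Jordan blocks of size at least j is d_j − d_{j−1} where d_j = dim ker(N^j) (with d_0 = 0). Computing the differences gives [2, 1, 1].
The number of blocks of size exactly k is (#blocks of size ≥ k) − (#blocks of size ≥ k + 1), so the partition is: 1 block(s) of size 1, 1 block(s) of size 3.
In nonincreasing order the block sizes are [3, 1].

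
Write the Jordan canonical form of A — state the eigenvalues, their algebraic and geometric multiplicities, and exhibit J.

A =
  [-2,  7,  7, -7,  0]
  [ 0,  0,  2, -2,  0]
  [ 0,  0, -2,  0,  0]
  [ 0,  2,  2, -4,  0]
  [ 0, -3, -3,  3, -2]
J_2(-2) ⊕ J_1(-2) ⊕ J_1(-2) ⊕ J_1(-2)

The characteristic polynomial is
  det(x·I − A) = x^5 + 10*x^4 + 40*x^3 + 80*x^2 + 80*x + 32 = (x + 2)^5

Eigenvalues and multiplicities (the geometric multiplicity of λ is n − rank(A − λI), which equals the number of Jordan blocks for λ):
  λ = -2: algebraic multiplicity = 5, geometric multiplicity = 4

Determining the block sizes for each eigenvalue:
  λ = -2: 4 blocks summing to 5 forces exactly one block of size 2 and the rest size 1 → block sizes [2, 1, 1, 1]

Assembling the blocks gives a Jordan form
J =
  [-2,  1,  0,  0,  0]
  [ 0, -2,  0,  0,  0]
  [ 0,  0, -2,  0,  0]
  [ 0,  0,  0, -2,  0]
  [ 0,  0,  0,  0, -2]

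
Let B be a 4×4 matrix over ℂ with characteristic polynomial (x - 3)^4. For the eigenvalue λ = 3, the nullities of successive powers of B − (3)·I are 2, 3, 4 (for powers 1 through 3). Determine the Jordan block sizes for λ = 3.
Block sizes for λ = 3: [3, 1]

From the dimensions of kernels of powers, the number of Jordan blocks of size at least j is d_j − d_{j−1} where d_j = dim ker(N^j) (with d_0 = 0). Computing the differences gives [2, 1, 1].
The number of blocks of size exactly k is (#blocks of size ≥ k) − (#blocks of size ≥ k + 1), so the partition is: 1 block(s) of size 1, 1 block(s) of size 3.
In nonincreasing order the block sizes are [3, 1].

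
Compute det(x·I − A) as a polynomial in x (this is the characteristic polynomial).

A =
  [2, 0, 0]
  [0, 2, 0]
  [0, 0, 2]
x^3 - 6*x^2 + 12*x - 8

Expanding det(x·I − A) (e.g. by cofactor expansion or by noting that A is similar to its Jordan form J, which has the same characteristic polynomial as A) gives
  χ_A(x) = x^3 - 6*x^2 + 12*x - 8
which factors as (x - 2)^3. The eigenvalues (with algebraic multiplicities) are λ = 2 with multiplicity 3.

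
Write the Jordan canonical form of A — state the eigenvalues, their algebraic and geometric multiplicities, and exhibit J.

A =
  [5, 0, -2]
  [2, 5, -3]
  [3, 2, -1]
J_3(3)

The characteristic polynomial is
  det(x·I − A) = x^3 - 9*x^2 + 27*x - 27 = (x - 3)^3

Eigenvalues and multiplicities (the geometric multiplicity of λ is n − rank(A − λI), which equals the number of Jordan blocks for λ):
  λ = 3: algebraic multiplicity = 3, geometric multiplicity = 1

Determining the block sizes for each eigenvalue:
  λ = 3: one block (gm = 1), so the single block has size am = 3 → block sizes [3]

Assembling the blocks gives a Jordan form
J =
  [3, 1, 0]
  [0, 3, 1]
  [0, 0, 3]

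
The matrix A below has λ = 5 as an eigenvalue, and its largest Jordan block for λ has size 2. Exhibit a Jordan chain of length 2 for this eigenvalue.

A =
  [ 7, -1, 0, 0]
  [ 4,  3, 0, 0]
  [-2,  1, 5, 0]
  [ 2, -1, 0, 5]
A Jordan chain for λ = 5 of length 2:
v_1 = (2, 4, -2, 2)ᵀ
v_2 = (1, 0, 0, 0)ᵀ

Let N = A − (5)·I. We want v_2 with N^2 v_2 = 0 but N^1 v_2 ≠ 0; then v_{j-1} := N · v_j for j = 2, …, 2.

Pick v_2 = (1, 0, 0, 0)ᵀ.
Then v_1 = N · v_2 = (2, 4, -2, 2)ᵀ.

Sanity check: (A − (5)·I) v_1 = (0, 0, 0, 0)ᵀ = 0. ✓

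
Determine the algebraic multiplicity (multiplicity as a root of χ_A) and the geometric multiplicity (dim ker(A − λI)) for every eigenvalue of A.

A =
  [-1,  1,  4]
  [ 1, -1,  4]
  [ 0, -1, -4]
λ = -2: alg = 3, geom = 1

Step 1 — factor the characteristic polynomial to read off the algebraic multiplicities:
  χ_A(x) = (x + 2)^3

Step 2 — compute geometric multiplicities via the rank-nullity identity g(λ) = n − rank(A − λI):
  rank(A − (-2)·I) = 2, so dim ker(A − (-2)·I) = n − 2 = 1

Summary:
  λ = -2: algebraic multiplicity = 3, geometric multiplicity = 1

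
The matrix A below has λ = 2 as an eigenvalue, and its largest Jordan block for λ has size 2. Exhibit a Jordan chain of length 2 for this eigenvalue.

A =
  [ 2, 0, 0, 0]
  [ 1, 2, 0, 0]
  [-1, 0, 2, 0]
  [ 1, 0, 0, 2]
A Jordan chain for λ = 2 of length 2:
v_1 = (0, 1, -1, 1)ᵀ
v_2 = (1, 0, 0, 0)ᵀ

Let N = A − (2)·I. We want v_2 with N^2 v_2 = 0 but N^1 v_2 ≠ 0; then v_{j-1} := N · v_j for j = 2, …, 2.

Pick v_2 = (1, 0, 0, 0)ᵀ.
Then v_1 = N · v_2 = (0, 1, -1, 1)ᵀ.

Sanity check: (A − (2)·I) v_1 = (0, 0, 0, 0)ᵀ = 0. ✓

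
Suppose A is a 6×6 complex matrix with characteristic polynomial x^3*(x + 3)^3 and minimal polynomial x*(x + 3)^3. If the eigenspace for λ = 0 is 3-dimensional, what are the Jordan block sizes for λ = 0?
Block sizes for λ = 0: [1, 1, 1]

Step 1 — from the characteristic polynomial, algebraic multiplicity of λ = 0 is 3. From dim ker(A − (0)·I) = 3, there are exactly 3 Jordan blocks for λ = 0.
Step 2 — from the minimal polynomial, the factor (x − 0) tells us the largest block for λ = 0 has size 1.
Step 3 — with total size 3, 3 blocks, and largest block 1, the block sizes (in nonincreasing order) are [1, 1, 1].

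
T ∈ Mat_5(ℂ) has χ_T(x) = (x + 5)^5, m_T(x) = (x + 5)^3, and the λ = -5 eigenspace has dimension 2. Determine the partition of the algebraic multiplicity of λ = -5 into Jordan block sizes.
Block sizes for λ = -5: [3, 2]

Step 1 — from the characteristic polynomial, algebraic multiplicity of λ = -5 is 5. From dim ker(T − (-5)·I) = 2, there are exactly 2 Jordan blocks for λ = -5.
Step 2 — from the minimal polynomial, the factor (x + 5)^3 tells us the largest block for λ = -5 has size 3.
Step 3 — with total size 5, 2 blocks, and largest block 3, the block sizes (in nonincreasing order) are [3, 2].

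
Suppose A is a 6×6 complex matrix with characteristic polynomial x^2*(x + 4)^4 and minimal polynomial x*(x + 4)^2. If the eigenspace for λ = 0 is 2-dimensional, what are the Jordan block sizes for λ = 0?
Block sizes for λ = 0: [1, 1]

Step 1 — from the characteristic polynomial, algebraic multiplicity of λ = 0 is 2. From dim ker(A − (0)·I) = 2, there are exactly 2 Jordan blocks for λ = 0.
Step 2 — from the minimal polynomial, the factor (x − 0) tells us the largest block for λ = 0 has size 1.
Step 3 — with total size 2, 2 blocks, and largest block 1, the block sizes (in nonincreasing order) are [1, 1].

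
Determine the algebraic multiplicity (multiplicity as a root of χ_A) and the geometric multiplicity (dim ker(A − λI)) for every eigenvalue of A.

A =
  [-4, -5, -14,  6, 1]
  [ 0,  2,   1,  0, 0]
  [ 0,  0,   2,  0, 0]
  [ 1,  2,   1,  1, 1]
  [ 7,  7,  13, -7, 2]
λ = -5: alg = 1, geom = 1; λ = 2: alg = 4, geom = 2

Step 1 — factor the characteristic polynomial to read off the algebraic multiplicities:
  χ_A(x) = (x - 2)^4*(x + 5)

Step 2 — compute geometric multiplicities via the rank-nullity identity g(λ) = n − rank(A − λI):
  rank(A − (-5)·I) = 4, so dim ker(A − (-5)·I) = n − 4 = 1
  rank(A − (2)·I) = 3, so dim ker(A − (2)·I) = n − 3 = 2

Summary:
  λ = -5: algebraic multiplicity = 1, geometric multiplicity = 1
  λ = 2: algebraic multiplicity = 4, geometric multiplicity = 2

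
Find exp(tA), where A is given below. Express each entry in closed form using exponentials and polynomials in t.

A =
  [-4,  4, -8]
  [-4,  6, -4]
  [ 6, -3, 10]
e^{tA} =
  [-8*t*exp(4*t) + exp(4*t), 4*t*exp(4*t), -8*t*exp(4*t)]
  [-4*t*exp(4*t), 2*t*exp(4*t) + exp(4*t), -4*t*exp(4*t)]
  [6*t*exp(4*t), -3*t*exp(4*t), 6*t*exp(4*t) + exp(4*t)]

Strategy: write A = P · J · P⁻¹ where J is a Jordan canonical form, so e^{tA} = P · e^{tJ} · P⁻¹, and e^{tJ} can be computed block-by-block.

A has Jordan form
J =
  [4, 1, 0]
  [0, 4, 0]
  [0, 0, 4]
(up to reordering of blocks).

Per-block formulas:
  For a 2×2 Jordan block J_2(4): exp(t · J_2(4)) = e^(4t)·(I + t·N), where N is the 2×2 nilpotent shift.
  For a 1×1 block at λ = 4: exp(t · [4]) = [e^(4t)].

After assembling e^{tJ} and conjugating by P, we get:

e^{tA} =
  [-8*t*exp(4*t) + exp(4*t), 4*t*exp(4*t), -8*t*exp(4*t)]
  [-4*t*exp(4*t), 2*t*exp(4*t) + exp(4*t), -4*t*exp(4*t)]
  [6*t*exp(4*t), -3*t*exp(4*t), 6*t*exp(4*t) + exp(4*t)]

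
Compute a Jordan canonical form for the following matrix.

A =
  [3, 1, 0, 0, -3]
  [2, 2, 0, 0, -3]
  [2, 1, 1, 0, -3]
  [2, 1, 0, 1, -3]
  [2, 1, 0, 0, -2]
J_2(1) ⊕ J_1(1) ⊕ J_1(1) ⊕ J_1(1)

The characteristic polynomial is
  det(x·I − A) = x^5 - 5*x^4 + 10*x^3 - 10*x^2 + 5*x - 1 = (x - 1)^5

Eigenvalues and multiplicities (the geometric multiplicity of λ is n − rank(A − λI), which equals the number of Jordan blocks for λ):
  λ = 1: algebraic multiplicity = 5, geometric multiplicity = 4

Determining the block sizes for each eigenvalue:
  λ = 1: 4 blocks summing to 5 forces exactly one block of size 2 and the rest size 1 → block sizes [2, 1, 1, 1]

Assembling the blocks gives a Jordan form
J =
  [1, 1, 0, 0, 0]
  [0, 1, 0, 0, 0]
  [0, 0, 1, 0, 0]
  [0, 0, 0, 1, 0]
  [0, 0, 0, 0, 1]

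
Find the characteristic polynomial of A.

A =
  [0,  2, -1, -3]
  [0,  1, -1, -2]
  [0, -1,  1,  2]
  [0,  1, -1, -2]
x^4

Expanding det(x·I − A) (e.g. by cofactor expansion or by noting that A is similar to its Jordan form J, which has the same characteristic polynomial as A) gives
  χ_A(x) = x^4
which factors as x^4. The eigenvalues (with algebraic multiplicities) are λ = 0 with multiplicity 4.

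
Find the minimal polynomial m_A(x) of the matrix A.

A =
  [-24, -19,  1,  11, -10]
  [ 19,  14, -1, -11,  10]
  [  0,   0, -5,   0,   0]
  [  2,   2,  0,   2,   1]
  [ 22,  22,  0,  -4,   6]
x^4 + 2*x^3 - 39*x^2 - 40*x + 400

The characteristic polynomial is χ_A(x) = (x - 4)^2*(x + 5)^3, so the eigenvalues are known. The minimal polynomial is
  m_A(x) = Π_λ (x − λ)^{k_λ}
where k_λ is the size of the *largest* Jordan block for λ (equivalently, the smallest k with (A − λI)^k v = 0 for every generalised eigenvector v of λ).

  λ = -5: largest Jordan block has size 2, contributing (x + 5)^2
  λ = 4: largest Jordan block has size 2, contributing (x − 4)^2

So m_A(x) = (x - 4)^2*(x + 5)^2 = x^4 + 2*x^3 - 39*x^2 - 40*x + 400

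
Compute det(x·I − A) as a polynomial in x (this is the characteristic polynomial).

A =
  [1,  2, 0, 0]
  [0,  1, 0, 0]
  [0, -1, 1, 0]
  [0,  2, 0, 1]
x^4 - 4*x^3 + 6*x^2 - 4*x + 1

Expanding det(x·I − A) (e.g. by cofactor expansion or by noting that A is similar to its Jordan form J, which has the same characteristic polynomial as A) gives
  χ_A(x) = x^4 - 4*x^3 + 6*x^2 - 4*x + 1
which factors as (x - 1)^4. The eigenvalues (with algebraic multiplicities) are λ = 1 with multiplicity 4.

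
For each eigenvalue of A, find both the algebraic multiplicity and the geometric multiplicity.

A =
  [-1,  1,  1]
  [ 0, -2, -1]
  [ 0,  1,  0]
λ = -1: alg = 3, geom = 2

Step 1 — factor the characteristic polynomial to read off the algebraic multiplicities:
  χ_A(x) = (x + 1)^3

Step 2 — compute geometric multiplicities via the rank-nullity identity g(λ) = n − rank(A − λI):
  rank(A − (-1)·I) = 1, so dim ker(A − (-1)·I) = n − 1 = 2

Summary:
  λ = -1: algebraic multiplicity = 3, geometric multiplicity = 2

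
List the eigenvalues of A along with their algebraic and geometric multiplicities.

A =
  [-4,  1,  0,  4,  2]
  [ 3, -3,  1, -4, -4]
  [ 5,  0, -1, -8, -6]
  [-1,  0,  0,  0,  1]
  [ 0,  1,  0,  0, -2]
λ = -2: alg = 5, geom = 2

Step 1 — factor the characteristic polynomial to read off the algebraic multiplicities:
  χ_A(x) = (x + 2)^5

Step 2 — compute geometric multiplicities via the rank-nullity identity g(λ) = n − rank(A − λI):
  rank(A − (-2)·I) = 3, so dim ker(A − (-2)·I) = n − 3 = 2

Summary:
  λ = -2: algebraic multiplicity = 5, geometric multiplicity = 2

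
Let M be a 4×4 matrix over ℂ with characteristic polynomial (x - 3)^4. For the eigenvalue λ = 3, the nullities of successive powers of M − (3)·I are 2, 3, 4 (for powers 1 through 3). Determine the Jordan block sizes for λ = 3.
Block sizes for λ = 3: [3, 1]

From the dimensions of kernels of powers, the number of Jordan blocks of size at least j is d_j − d_{j−1} where d_j = dim ker(N^j) (with d_0 = 0). Computing the differences gives [2, 1, 1].
The number of blocks of size exactly k is (#blocks of size ≥ k) − (#blocks of size ≥ k + 1), so the partition is: 1 block(s) of size 1, 1 block(s) of size 3.
In nonincreasing order the block sizes are [3, 1].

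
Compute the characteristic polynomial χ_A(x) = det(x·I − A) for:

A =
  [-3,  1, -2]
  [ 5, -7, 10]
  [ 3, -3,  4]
x^3 + 6*x^2 + 12*x + 8

Expanding det(x·I − A) (e.g. by cofactor expansion or by noting that A is similar to its Jordan form J, which has the same characteristic polynomial as A) gives
  χ_A(x) = x^3 + 6*x^2 + 12*x + 8
which factors as (x + 2)^3. The eigenvalues (with algebraic multiplicities) are λ = -2 with multiplicity 3.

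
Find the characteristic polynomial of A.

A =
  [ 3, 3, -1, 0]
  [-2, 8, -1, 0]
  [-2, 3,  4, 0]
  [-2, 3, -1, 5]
x^4 - 20*x^3 + 150*x^2 - 500*x + 625

Expanding det(x·I − A) (e.g. by cofactor expansion or by noting that A is similar to its Jordan form J, which has the same characteristic polynomial as A) gives
  χ_A(x) = x^4 - 20*x^3 + 150*x^2 - 500*x + 625
which factors as (x - 5)^4. The eigenvalues (with algebraic multiplicities) are λ = 5 with multiplicity 4.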